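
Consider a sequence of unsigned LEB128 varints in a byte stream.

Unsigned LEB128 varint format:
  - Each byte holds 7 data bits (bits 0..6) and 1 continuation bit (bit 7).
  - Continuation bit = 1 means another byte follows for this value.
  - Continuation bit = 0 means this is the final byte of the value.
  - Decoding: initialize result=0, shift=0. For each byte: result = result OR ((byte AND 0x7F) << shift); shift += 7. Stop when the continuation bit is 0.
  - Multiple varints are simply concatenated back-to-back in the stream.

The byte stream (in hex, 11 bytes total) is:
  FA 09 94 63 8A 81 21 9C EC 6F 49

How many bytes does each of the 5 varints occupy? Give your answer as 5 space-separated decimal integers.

Answer: 2 2 3 3 1

Derivation:
  byte[0]=0xFA cont=1 payload=0x7A=122: acc |= 122<<0 -> acc=122 shift=7
  byte[1]=0x09 cont=0 payload=0x09=9: acc |= 9<<7 -> acc=1274 shift=14 [end]
Varint 1: bytes[0:2] = FA 09 -> value 1274 (2 byte(s))
  byte[2]=0x94 cont=1 payload=0x14=20: acc |= 20<<0 -> acc=20 shift=7
  byte[3]=0x63 cont=0 payload=0x63=99: acc |= 99<<7 -> acc=12692 shift=14 [end]
Varint 2: bytes[2:4] = 94 63 -> value 12692 (2 byte(s))
  byte[4]=0x8A cont=1 payload=0x0A=10: acc |= 10<<0 -> acc=10 shift=7
  byte[5]=0x81 cont=1 payload=0x01=1: acc |= 1<<7 -> acc=138 shift=14
  byte[6]=0x21 cont=0 payload=0x21=33: acc |= 33<<14 -> acc=540810 shift=21 [end]
Varint 3: bytes[4:7] = 8A 81 21 -> value 540810 (3 byte(s))
  byte[7]=0x9C cont=1 payload=0x1C=28: acc |= 28<<0 -> acc=28 shift=7
  byte[8]=0xEC cont=1 payload=0x6C=108: acc |= 108<<7 -> acc=13852 shift=14
  byte[9]=0x6F cont=0 payload=0x6F=111: acc |= 111<<14 -> acc=1832476 shift=21 [end]
Varint 4: bytes[7:10] = 9C EC 6F -> value 1832476 (3 byte(s))
  byte[10]=0x49 cont=0 payload=0x49=73: acc |= 73<<0 -> acc=73 shift=7 [end]
Varint 5: bytes[10:11] = 49 -> value 73 (1 byte(s))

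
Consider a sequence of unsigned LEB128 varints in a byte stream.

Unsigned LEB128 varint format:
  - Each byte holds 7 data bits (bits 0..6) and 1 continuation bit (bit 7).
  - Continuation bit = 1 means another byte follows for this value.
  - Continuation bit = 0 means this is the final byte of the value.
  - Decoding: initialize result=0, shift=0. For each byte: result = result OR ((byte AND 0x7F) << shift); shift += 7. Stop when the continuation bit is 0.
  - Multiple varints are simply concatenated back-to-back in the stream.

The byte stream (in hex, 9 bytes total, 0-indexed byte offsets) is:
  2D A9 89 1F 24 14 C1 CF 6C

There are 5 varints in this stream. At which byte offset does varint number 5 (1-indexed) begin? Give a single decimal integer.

Answer: 6

Derivation:
  byte[0]=0x2D cont=0 payload=0x2D=45: acc |= 45<<0 -> acc=45 shift=7 [end]
Varint 1: bytes[0:1] = 2D -> value 45 (1 byte(s))
  byte[1]=0xA9 cont=1 payload=0x29=41: acc |= 41<<0 -> acc=41 shift=7
  byte[2]=0x89 cont=1 payload=0x09=9: acc |= 9<<7 -> acc=1193 shift=14
  byte[3]=0x1F cont=0 payload=0x1F=31: acc |= 31<<14 -> acc=509097 shift=21 [end]
Varint 2: bytes[1:4] = A9 89 1F -> value 509097 (3 byte(s))
  byte[4]=0x24 cont=0 payload=0x24=36: acc |= 36<<0 -> acc=36 shift=7 [end]
Varint 3: bytes[4:5] = 24 -> value 36 (1 byte(s))
  byte[5]=0x14 cont=0 payload=0x14=20: acc |= 20<<0 -> acc=20 shift=7 [end]
Varint 4: bytes[5:6] = 14 -> value 20 (1 byte(s))
  byte[6]=0xC1 cont=1 payload=0x41=65: acc |= 65<<0 -> acc=65 shift=7
  byte[7]=0xCF cont=1 payload=0x4F=79: acc |= 79<<7 -> acc=10177 shift=14
  byte[8]=0x6C cont=0 payload=0x6C=108: acc |= 108<<14 -> acc=1779649 shift=21 [end]
Varint 5: bytes[6:9] = C1 CF 6C -> value 1779649 (3 byte(s))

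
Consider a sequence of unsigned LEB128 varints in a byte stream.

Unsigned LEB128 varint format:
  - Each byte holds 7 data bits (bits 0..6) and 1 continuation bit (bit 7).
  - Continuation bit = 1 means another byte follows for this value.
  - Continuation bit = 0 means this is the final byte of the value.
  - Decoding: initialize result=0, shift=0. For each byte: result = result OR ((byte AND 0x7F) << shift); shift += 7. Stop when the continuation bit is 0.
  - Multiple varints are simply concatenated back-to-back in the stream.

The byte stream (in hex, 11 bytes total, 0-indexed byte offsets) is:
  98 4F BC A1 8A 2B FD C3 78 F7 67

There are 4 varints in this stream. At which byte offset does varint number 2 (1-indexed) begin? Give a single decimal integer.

  byte[0]=0x98 cont=1 payload=0x18=24: acc |= 24<<0 -> acc=24 shift=7
  byte[1]=0x4F cont=0 payload=0x4F=79: acc |= 79<<7 -> acc=10136 shift=14 [end]
Varint 1: bytes[0:2] = 98 4F -> value 10136 (2 byte(s))
  byte[2]=0xBC cont=1 payload=0x3C=60: acc |= 60<<0 -> acc=60 shift=7
  byte[3]=0xA1 cont=1 payload=0x21=33: acc |= 33<<7 -> acc=4284 shift=14
  byte[4]=0x8A cont=1 payload=0x0A=10: acc |= 10<<14 -> acc=168124 shift=21
  byte[5]=0x2B cont=0 payload=0x2B=43: acc |= 43<<21 -> acc=90345660 shift=28 [end]
Varint 2: bytes[2:6] = BC A1 8A 2B -> value 90345660 (4 byte(s))
  byte[6]=0xFD cont=1 payload=0x7D=125: acc |= 125<<0 -> acc=125 shift=7
  byte[7]=0xC3 cont=1 payload=0x43=67: acc |= 67<<7 -> acc=8701 shift=14
  byte[8]=0x78 cont=0 payload=0x78=120: acc |= 120<<14 -> acc=1974781 shift=21 [end]
Varint 3: bytes[6:9] = FD C3 78 -> value 1974781 (3 byte(s))
  byte[9]=0xF7 cont=1 payload=0x77=119: acc |= 119<<0 -> acc=119 shift=7
  byte[10]=0x67 cont=0 payload=0x67=103: acc |= 103<<7 -> acc=13303 shift=14 [end]
Varint 4: bytes[9:11] = F7 67 -> value 13303 (2 byte(s))

Answer: 2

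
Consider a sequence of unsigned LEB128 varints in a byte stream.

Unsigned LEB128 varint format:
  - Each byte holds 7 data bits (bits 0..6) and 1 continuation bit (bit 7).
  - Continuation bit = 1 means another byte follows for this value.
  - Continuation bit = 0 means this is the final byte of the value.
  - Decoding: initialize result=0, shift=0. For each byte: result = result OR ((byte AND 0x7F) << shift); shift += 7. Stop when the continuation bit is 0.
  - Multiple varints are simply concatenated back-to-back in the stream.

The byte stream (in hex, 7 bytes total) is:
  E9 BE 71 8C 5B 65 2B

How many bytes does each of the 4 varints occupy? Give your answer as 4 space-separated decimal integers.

  byte[0]=0xE9 cont=1 payload=0x69=105: acc |= 105<<0 -> acc=105 shift=7
  byte[1]=0xBE cont=1 payload=0x3E=62: acc |= 62<<7 -> acc=8041 shift=14
  byte[2]=0x71 cont=0 payload=0x71=113: acc |= 113<<14 -> acc=1859433 shift=21 [end]
Varint 1: bytes[0:3] = E9 BE 71 -> value 1859433 (3 byte(s))
  byte[3]=0x8C cont=1 payload=0x0C=12: acc |= 12<<0 -> acc=12 shift=7
  byte[4]=0x5B cont=0 payload=0x5B=91: acc |= 91<<7 -> acc=11660 shift=14 [end]
Varint 2: bytes[3:5] = 8C 5B -> value 11660 (2 byte(s))
  byte[5]=0x65 cont=0 payload=0x65=101: acc |= 101<<0 -> acc=101 shift=7 [end]
Varint 3: bytes[5:6] = 65 -> value 101 (1 byte(s))
  byte[6]=0x2B cont=0 payload=0x2B=43: acc |= 43<<0 -> acc=43 shift=7 [end]
Varint 4: bytes[6:7] = 2B -> value 43 (1 byte(s))

Answer: 3 2 1 1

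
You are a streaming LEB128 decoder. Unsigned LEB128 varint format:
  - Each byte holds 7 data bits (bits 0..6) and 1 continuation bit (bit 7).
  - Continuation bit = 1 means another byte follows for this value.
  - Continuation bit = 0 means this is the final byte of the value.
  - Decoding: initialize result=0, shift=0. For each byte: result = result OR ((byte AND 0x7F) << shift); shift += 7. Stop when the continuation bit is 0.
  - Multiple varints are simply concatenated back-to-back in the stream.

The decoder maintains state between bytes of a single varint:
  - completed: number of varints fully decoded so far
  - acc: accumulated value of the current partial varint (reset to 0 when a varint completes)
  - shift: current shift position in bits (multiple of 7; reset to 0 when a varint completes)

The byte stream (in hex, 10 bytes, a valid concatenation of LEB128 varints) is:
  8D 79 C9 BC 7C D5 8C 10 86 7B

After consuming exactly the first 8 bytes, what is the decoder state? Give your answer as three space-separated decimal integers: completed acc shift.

byte[0]=0x8D cont=1 payload=0x0D: acc |= 13<<0 -> completed=0 acc=13 shift=7
byte[1]=0x79 cont=0 payload=0x79: varint #1 complete (value=15501); reset -> completed=1 acc=0 shift=0
byte[2]=0xC9 cont=1 payload=0x49: acc |= 73<<0 -> completed=1 acc=73 shift=7
byte[3]=0xBC cont=1 payload=0x3C: acc |= 60<<7 -> completed=1 acc=7753 shift=14
byte[4]=0x7C cont=0 payload=0x7C: varint #2 complete (value=2039369); reset -> completed=2 acc=0 shift=0
byte[5]=0xD5 cont=1 payload=0x55: acc |= 85<<0 -> completed=2 acc=85 shift=7
byte[6]=0x8C cont=1 payload=0x0C: acc |= 12<<7 -> completed=2 acc=1621 shift=14
byte[7]=0x10 cont=0 payload=0x10: varint #3 complete (value=263765); reset -> completed=3 acc=0 shift=0

Answer: 3 0 0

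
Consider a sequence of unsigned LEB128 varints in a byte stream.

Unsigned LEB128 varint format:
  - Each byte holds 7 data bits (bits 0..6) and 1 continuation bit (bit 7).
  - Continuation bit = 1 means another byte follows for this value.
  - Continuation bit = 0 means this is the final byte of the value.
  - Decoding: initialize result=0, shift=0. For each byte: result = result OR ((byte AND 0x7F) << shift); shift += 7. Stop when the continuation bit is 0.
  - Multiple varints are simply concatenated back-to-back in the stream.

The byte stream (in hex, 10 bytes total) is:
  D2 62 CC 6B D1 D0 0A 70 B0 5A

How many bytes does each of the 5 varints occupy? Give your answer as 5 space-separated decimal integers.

  byte[0]=0xD2 cont=1 payload=0x52=82: acc |= 82<<0 -> acc=82 shift=7
  byte[1]=0x62 cont=0 payload=0x62=98: acc |= 98<<7 -> acc=12626 shift=14 [end]
Varint 1: bytes[0:2] = D2 62 -> value 12626 (2 byte(s))
  byte[2]=0xCC cont=1 payload=0x4C=76: acc |= 76<<0 -> acc=76 shift=7
  byte[3]=0x6B cont=0 payload=0x6B=107: acc |= 107<<7 -> acc=13772 shift=14 [end]
Varint 2: bytes[2:4] = CC 6B -> value 13772 (2 byte(s))
  byte[4]=0xD1 cont=1 payload=0x51=81: acc |= 81<<0 -> acc=81 shift=7
  byte[5]=0xD0 cont=1 payload=0x50=80: acc |= 80<<7 -> acc=10321 shift=14
  byte[6]=0x0A cont=0 payload=0x0A=10: acc |= 10<<14 -> acc=174161 shift=21 [end]
Varint 3: bytes[4:7] = D1 D0 0A -> value 174161 (3 byte(s))
  byte[7]=0x70 cont=0 payload=0x70=112: acc |= 112<<0 -> acc=112 shift=7 [end]
Varint 4: bytes[7:8] = 70 -> value 112 (1 byte(s))
  byte[8]=0xB0 cont=1 payload=0x30=48: acc |= 48<<0 -> acc=48 shift=7
  byte[9]=0x5A cont=0 payload=0x5A=90: acc |= 90<<7 -> acc=11568 shift=14 [end]
Varint 5: bytes[8:10] = B0 5A -> value 11568 (2 byte(s))

Answer: 2 2 3 1 2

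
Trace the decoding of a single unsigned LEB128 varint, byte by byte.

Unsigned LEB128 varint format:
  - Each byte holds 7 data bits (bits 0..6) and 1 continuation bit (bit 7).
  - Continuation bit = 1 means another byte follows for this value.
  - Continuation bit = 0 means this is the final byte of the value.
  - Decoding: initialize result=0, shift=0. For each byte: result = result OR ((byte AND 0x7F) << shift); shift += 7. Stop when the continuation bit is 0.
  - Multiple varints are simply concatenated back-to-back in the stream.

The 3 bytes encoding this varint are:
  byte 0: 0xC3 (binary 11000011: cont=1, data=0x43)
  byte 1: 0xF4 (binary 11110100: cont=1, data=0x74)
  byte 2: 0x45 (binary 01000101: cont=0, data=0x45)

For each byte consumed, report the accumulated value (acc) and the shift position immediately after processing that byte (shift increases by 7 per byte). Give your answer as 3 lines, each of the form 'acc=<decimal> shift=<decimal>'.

Answer: acc=67 shift=7
acc=14915 shift=14
acc=1145411 shift=21

Derivation:
byte 0=0xC3: payload=0x43=67, contrib = 67<<0 = 67; acc -> 67, shift -> 7
byte 1=0xF4: payload=0x74=116, contrib = 116<<7 = 14848; acc -> 14915, shift -> 14
byte 2=0x45: payload=0x45=69, contrib = 69<<14 = 1130496; acc -> 1145411, shift -> 21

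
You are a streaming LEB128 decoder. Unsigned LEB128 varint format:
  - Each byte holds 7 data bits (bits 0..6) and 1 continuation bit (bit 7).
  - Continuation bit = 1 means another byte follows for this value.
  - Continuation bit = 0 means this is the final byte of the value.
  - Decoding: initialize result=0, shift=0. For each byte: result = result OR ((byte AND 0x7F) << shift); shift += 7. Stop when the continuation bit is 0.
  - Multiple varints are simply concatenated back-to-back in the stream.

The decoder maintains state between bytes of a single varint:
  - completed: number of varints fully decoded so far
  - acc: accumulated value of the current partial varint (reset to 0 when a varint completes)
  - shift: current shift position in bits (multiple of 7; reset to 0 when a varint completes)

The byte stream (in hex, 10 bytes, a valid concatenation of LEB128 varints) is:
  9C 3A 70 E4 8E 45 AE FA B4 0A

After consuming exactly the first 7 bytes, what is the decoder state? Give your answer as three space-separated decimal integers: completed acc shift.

Answer: 3 46 7

Derivation:
byte[0]=0x9C cont=1 payload=0x1C: acc |= 28<<0 -> completed=0 acc=28 shift=7
byte[1]=0x3A cont=0 payload=0x3A: varint #1 complete (value=7452); reset -> completed=1 acc=0 shift=0
byte[2]=0x70 cont=0 payload=0x70: varint #2 complete (value=112); reset -> completed=2 acc=0 shift=0
byte[3]=0xE4 cont=1 payload=0x64: acc |= 100<<0 -> completed=2 acc=100 shift=7
byte[4]=0x8E cont=1 payload=0x0E: acc |= 14<<7 -> completed=2 acc=1892 shift=14
byte[5]=0x45 cont=0 payload=0x45: varint #3 complete (value=1132388); reset -> completed=3 acc=0 shift=0
byte[6]=0xAE cont=1 payload=0x2E: acc |= 46<<0 -> completed=3 acc=46 shift=7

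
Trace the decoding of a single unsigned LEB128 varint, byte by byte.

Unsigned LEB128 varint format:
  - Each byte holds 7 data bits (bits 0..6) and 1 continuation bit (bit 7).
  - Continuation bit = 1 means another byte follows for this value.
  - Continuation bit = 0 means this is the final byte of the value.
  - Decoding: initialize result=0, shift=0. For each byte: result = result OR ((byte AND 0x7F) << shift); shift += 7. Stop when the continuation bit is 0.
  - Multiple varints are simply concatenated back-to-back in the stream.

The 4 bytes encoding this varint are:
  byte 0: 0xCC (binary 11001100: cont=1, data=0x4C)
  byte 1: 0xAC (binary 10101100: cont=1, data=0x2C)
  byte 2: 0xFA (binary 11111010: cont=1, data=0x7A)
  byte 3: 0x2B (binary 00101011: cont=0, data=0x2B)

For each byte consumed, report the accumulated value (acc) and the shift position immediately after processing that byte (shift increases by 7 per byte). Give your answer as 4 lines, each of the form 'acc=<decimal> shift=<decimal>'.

byte 0=0xCC: payload=0x4C=76, contrib = 76<<0 = 76; acc -> 76, shift -> 7
byte 1=0xAC: payload=0x2C=44, contrib = 44<<7 = 5632; acc -> 5708, shift -> 14
byte 2=0xFA: payload=0x7A=122, contrib = 122<<14 = 1998848; acc -> 2004556, shift -> 21
byte 3=0x2B: payload=0x2B=43, contrib = 43<<21 = 90177536; acc -> 92182092, shift -> 28

Answer: acc=76 shift=7
acc=5708 shift=14
acc=2004556 shift=21
acc=92182092 shift=28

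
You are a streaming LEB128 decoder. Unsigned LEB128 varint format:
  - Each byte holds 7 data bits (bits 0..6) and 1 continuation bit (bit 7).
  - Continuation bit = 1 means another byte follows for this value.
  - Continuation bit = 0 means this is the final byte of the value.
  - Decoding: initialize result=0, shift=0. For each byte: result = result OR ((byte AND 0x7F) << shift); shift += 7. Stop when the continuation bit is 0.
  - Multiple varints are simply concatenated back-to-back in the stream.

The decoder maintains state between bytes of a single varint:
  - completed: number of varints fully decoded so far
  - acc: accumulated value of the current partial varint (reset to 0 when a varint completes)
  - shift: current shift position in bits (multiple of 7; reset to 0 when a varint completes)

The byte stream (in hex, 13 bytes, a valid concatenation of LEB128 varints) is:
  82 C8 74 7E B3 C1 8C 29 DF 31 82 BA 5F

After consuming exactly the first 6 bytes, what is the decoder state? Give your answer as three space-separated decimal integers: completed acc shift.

Answer: 2 8371 14

Derivation:
byte[0]=0x82 cont=1 payload=0x02: acc |= 2<<0 -> completed=0 acc=2 shift=7
byte[1]=0xC8 cont=1 payload=0x48: acc |= 72<<7 -> completed=0 acc=9218 shift=14
byte[2]=0x74 cont=0 payload=0x74: varint #1 complete (value=1909762); reset -> completed=1 acc=0 shift=0
byte[3]=0x7E cont=0 payload=0x7E: varint #2 complete (value=126); reset -> completed=2 acc=0 shift=0
byte[4]=0xB3 cont=1 payload=0x33: acc |= 51<<0 -> completed=2 acc=51 shift=7
byte[5]=0xC1 cont=1 payload=0x41: acc |= 65<<7 -> completed=2 acc=8371 shift=14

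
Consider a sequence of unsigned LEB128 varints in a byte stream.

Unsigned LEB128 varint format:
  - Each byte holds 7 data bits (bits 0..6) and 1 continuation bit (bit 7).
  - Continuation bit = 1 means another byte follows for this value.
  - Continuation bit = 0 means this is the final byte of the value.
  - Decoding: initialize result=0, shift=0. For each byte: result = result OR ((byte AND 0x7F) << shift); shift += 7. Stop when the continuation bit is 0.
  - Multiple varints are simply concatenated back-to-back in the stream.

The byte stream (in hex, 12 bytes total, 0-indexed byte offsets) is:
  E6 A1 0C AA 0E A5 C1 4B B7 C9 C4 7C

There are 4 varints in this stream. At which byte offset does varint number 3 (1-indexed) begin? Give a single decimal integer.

Answer: 5

Derivation:
  byte[0]=0xE6 cont=1 payload=0x66=102: acc |= 102<<0 -> acc=102 shift=7
  byte[1]=0xA1 cont=1 payload=0x21=33: acc |= 33<<7 -> acc=4326 shift=14
  byte[2]=0x0C cont=0 payload=0x0C=12: acc |= 12<<14 -> acc=200934 shift=21 [end]
Varint 1: bytes[0:3] = E6 A1 0C -> value 200934 (3 byte(s))
  byte[3]=0xAA cont=1 payload=0x2A=42: acc |= 42<<0 -> acc=42 shift=7
  byte[4]=0x0E cont=0 payload=0x0E=14: acc |= 14<<7 -> acc=1834 shift=14 [end]
Varint 2: bytes[3:5] = AA 0E -> value 1834 (2 byte(s))
  byte[5]=0xA5 cont=1 payload=0x25=37: acc |= 37<<0 -> acc=37 shift=7
  byte[6]=0xC1 cont=1 payload=0x41=65: acc |= 65<<7 -> acc=8357 shift=14
  byte[7]=0x4B cont=0 payload=0x4B=75: acc |= 75<<14 -> acc=1237157 shift=21 [end]
Varint 3: bytes[5:8] = A5 C1 4B -> value 1237157 (3 byte(s))
  byte[8]=0xB7 cont=1 payload=0x37=55: acc |= 55<<0 -> acc=55 shift=7
  byte[9]=0xC9 cont=1 payload=0x49=73: acc |= 73<<7 -> acc=9399 shift=14
  byte[10]=0xC4 cont=1 payload=0x44=68: acc |= 68<<14 -> acc=1123511 shift=21
  byte[11]=0x7C cont=0 payload=0x7C=124: acc |= 124<<21 -> acc=261170359 shift=28 [end]
Varint 4: bytes[8:12] = B7 C9 C4 7C -> value 261170359 (4 byte(s))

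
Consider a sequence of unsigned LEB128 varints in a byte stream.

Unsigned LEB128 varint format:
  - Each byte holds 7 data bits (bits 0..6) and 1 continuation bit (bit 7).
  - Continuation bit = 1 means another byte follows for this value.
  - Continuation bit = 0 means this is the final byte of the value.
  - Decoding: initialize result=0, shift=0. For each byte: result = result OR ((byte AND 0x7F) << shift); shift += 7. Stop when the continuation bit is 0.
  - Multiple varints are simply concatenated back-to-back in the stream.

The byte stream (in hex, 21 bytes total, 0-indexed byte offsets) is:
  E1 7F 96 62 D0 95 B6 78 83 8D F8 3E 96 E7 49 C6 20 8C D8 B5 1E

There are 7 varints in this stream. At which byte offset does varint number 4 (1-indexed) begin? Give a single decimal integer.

Answer: 8

Derivation:
  byte[0]=0xE1 cont=1 payload=0x61=97: acc |= 97<<0 -> acc=97 shift=7
  byte[1]=0x7F cont=0 payload=0x7F=127: acc |= 127<<7 -> acc=16353 shift=14 [end]
Varint 1: bytes[0:2] = E1 7F -> value 16353 (2 byte(s))
  byte[2]=0x96 cont=1 payload=0x16=22: acc |= 22<<0 -> acc=22 shift=7
  byte[3]=0x62 cont=0 payload=0x62=98: acc |= 98<<7 -> acc=12566 shift=14 [end]
Varint 2: bytes[2:4] = 96 62 -> value 12566 (2 byte(s))
  byte[4]=0xD0 cont=1 payload=0x50=80: acc |= 80<<0 -> acc=80 shift=7
  byte[5]=0x95 cont=1 payload=0x15=21: acc |= 21<<7 -> acc=2768 shift=14
  byte[6]=0xB6 cont=1 payload=0x36=54: acc |= 54<<14 -> acc=887504 shift=21
  byte[7]=0x78 cont=0 payload=0x78=120: acc |= 120<<21 -> acc=252545744 shift=28 [end]
Varint 3: bytes[4:8] = D0 95 B6 78 -> value 252545744 (4 byte(s))
  byte[8]=0x83 cont=1 payload=0x03=3: acc |= 3<<0 -> acc=3 shift=7
  byte[9]=0x8D cont=1 payload=0x0D=13: acc |= 13<<7 -> acc=1667 shift=14
  byte[10]=0xF8 cont=1 payload=0x78=120: acc |= 120<<14 -> acc=1967747 shift=21
  byte[11]=0x3E cont=0 payload=0x3E=62: acc |= 62<<21 -> acc=131991171 shift=28 [end]
Varint 4: bytes[8:12] = 83 8D F8 3E -> value 131991171 (4 byte(s))
  byte[12]=0x96 cont=1 payload=0x16=22: acc |= 22<<0 -> acc=22 shift=7
  byte[13]=0xE7 cont=1 payload=0x67=103: acc |= 103<<7 -> acc=13206 shift=14
  byte[14]=0x49 cont=0 payload=0x49=73: acc |= 73<<14 -> acc=1209238 shift=21 [end]
Varint 5: bytes[12:15] = 96 E7 49 -> value 1209238 (3 byte(s))
  byte[15]=0xC6 cont=1 payload=0x46=70: acc |= 70<<0 -> acc=70 shift=7
  byte[16]=0x20 cont=0 payload=0x20=32: acc |= 32<<7 -> acc=4166 shift=14 [end]
Varint 6: bytes[15:17] = C6 20 -> value 4166 (2 byte(s))
  byte[17]=0x8C cont=1 payload=0x0C=12: acc |= 12<<0 -> acc=12 shift=7
  byte[18]=0xD8 cont=1 payload=0x58=88: acc |= 88<<7 -> acc=11276 shift=14
  byte[19]=0xB5 cont=1 payload=0x35=53: acc |= 53<<14 -> acc=879628 shift=21
  byte[20]=0x1E cont=0 payload=0x1E=30: acc |= 30<<21 -> acc=63794188 shift=28 [end]
Varint 7: bytes[17:21] = 8C D8 B5 1E -> value 63794188 (4 byte(s))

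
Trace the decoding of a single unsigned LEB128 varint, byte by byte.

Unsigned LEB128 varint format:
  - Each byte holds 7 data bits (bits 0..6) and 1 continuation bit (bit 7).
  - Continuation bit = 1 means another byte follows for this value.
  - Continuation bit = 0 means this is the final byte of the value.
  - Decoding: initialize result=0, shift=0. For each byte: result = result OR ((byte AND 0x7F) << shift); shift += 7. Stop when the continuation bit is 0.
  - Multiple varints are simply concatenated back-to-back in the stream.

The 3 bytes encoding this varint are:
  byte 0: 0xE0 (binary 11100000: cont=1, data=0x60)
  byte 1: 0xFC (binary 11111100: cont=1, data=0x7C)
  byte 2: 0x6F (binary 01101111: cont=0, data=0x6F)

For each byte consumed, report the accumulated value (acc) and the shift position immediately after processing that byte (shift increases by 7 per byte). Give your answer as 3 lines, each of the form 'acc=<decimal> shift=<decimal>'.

byte 0=0xE0: payload=0x60=96, contrib = 96<<0 = 96; acc -> 96, shift -> 7
byte 1=0xFC: payload=0x7C=124, contrib = 124<<7 = 15872; acc -> 15968, shift -> 14
byte 2=0x6F: payload=0x6F=111, contrib = 111<<14 = 1818624; acc -> 1834592, shift -> 21

Answer: acc=96 shift=7
acc=15968 shift=14
acc=1834592 shift=21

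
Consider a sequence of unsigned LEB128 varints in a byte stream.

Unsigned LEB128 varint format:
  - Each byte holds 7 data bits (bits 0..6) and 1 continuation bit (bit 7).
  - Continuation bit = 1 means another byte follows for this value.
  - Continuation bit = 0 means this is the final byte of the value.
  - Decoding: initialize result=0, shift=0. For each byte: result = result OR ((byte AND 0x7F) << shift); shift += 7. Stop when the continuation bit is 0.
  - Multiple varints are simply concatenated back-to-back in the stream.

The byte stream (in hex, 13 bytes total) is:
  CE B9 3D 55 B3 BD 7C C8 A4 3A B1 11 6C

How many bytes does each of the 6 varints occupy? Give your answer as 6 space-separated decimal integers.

  byte[0]=0xCE cont=1 payload=0x4E=78: acc |= 78<<0 -> acc=78 shift=7
  byte[1]=0xB9 cont=1 payload=0x39=57: acc |= 57<<7 -> acc=7374 shift=14
  byte[2]=0x3D cont=0 payload=0x3D=61: acc |= 61<<14 -> acc=1006798 shift=21 [end]
Varint 1: bytes[0:3] = CE B9 3D -> value 1006798 (3 byte(s))
  byte[3]=0x55 cont=0 payload=0x55=85: acc |= 85<<0 -> acc=85 shift=7 [end]
Varint 2: bytes[3:4] = 55 -> value 85 (1 byte(s))
  byte[4]=0xB3 cont=1 payload=0x33=51: acc |= 51<<0 -> acc=51 shift=7
  byte[5]=0xBD cont=1 payload=0x3D=61: acc |= 61<<7 -> acc=7859 shift=14
  byte[6]=0x7C cont=0 payload=0x7C=124: acc |= 124<<14 -> acc=2039475 shift=21 [end]
Varint 3: bytes[4:7] = B3 BD 7C -> value 2039475 (3 byte(s))
  byte[7]=0xC8 cont=1 payload=0x48=72: acc |= 72<<0 -> acc=72 shift=7
  byte[8]=0xA4 cont=1 payload=0x24=36: acc |= 36<<7 -> acc=4680 shift=14
  byte[9]=0x3A cont=0 payload=0x3A=58: acc |= 58<<14 -> acc=954952 shift=21 [end]
Varint 4: bytes[7:10] = C8 A4 3A -> value 954952 (3 byte(s))
  byte[10]=0xB1 cont=1 payload=0x31=49: acc |= 49<<0 -> acc=49 shift=7
  byte[11]=0x11 cont=0 payload=0x11=17: acc |= 17<<7 -> acc=2225 shift=14 [end]
Varint 5: bytes[10:12] = B1 11 -> value 2225 (2 byte(s))
  byte[12]=0x6C cont=0 payload=0x6C=108: acc |= 108<<0 -> acc=108 shift=7 [end]
Varint 6: bytes[12:13] = 6C -> value 108 (1 byte(s))

Answer: 3 1 3 3 2 1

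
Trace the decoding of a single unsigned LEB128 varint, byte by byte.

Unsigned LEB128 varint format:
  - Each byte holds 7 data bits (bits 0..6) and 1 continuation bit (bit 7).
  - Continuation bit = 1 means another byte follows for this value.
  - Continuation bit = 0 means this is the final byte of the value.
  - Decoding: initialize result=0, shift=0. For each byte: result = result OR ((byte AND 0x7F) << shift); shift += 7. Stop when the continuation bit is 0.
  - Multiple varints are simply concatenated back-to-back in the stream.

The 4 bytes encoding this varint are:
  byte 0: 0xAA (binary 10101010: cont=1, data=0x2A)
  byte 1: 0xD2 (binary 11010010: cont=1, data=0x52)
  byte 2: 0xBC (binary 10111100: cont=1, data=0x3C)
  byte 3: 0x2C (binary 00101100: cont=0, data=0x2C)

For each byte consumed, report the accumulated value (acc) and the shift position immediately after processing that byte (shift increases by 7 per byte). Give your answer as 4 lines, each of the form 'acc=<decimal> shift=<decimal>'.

byte 0=0xAA: payload=0x2A=42, contrib = 42<<0 = 42; acc -> 42, shift -> 7
byte 1=0xD2: payload=0x52=82, contrib = 82<<7 = 10496; acc -> 10538, shift -> 14
byte 2=0xBC: payload=0x3C=60, contrib = 60<<14 = 983040; acc -> 993578, shift -> 21
byte 3=0x2C: payload=0x2C=44, contrib = 44<<21 = 92274688; acc -> 93268266, shift -> 28

Answer: acc=42 shift=7
acc=10538 shift=14
acc=993578 shift=21
acc=93268266 shift=28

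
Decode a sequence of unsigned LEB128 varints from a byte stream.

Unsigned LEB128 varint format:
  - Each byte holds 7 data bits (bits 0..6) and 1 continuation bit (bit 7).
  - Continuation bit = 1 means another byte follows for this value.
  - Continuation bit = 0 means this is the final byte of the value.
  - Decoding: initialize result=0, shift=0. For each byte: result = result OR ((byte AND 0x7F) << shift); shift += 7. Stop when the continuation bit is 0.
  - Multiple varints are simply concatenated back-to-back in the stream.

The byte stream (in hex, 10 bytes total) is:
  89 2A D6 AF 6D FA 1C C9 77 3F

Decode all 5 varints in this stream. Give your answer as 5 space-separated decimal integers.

Answer: 5385 1791958 3706 15305 63

Derivation:
  byte[0]=0x89 cont=1 payload=0x09=9: acc |= 9<<0 -> acc=9 shift=7
  byte[1]=0x2A cont=0 payload=0x2A=42: acc |= 42<<7 -> acc=5385 shift=14 [end]
Varint 1: bytes[0:2] = 89 2A -> value 5385 (2 byte(s))
  byte[2]=0xD6 cont=1 payload=0x56=86: acc |= 86<<0 -> acc=86 shift=7
  byte[3]=0xAF cont=1 payload=0x2F=47: acc |= 47<<7 -> acc=6102 shift=14
  byte[4]=0x6D cont=0 payload=0x6D=109: acc |= 109<<14 -> acc=1791958 shift=21 [end]
Varint 2: bytes[2:5] = D6 AF 6D -> value 1791958 (3 byte(s))
  byte[5]=0xFA cont=1 payload=0x7A=122: acc |= 122<<0 -> acc=122 shift=7
  byte[6]=0x1C cont=0 payload=0x1C=28: acc |= 28<<7 -> acc=3706 shift=14 [end]
Varint 3: bytes[5:7] = FA 1C -> value 3706 (2 byte(s))
  byte[7]=0xC9 cont=1 payload=0x49=73: acc |= 73<<0 -> acc=73 shift=7
  byte[8]=0x77 cont=0 payload=0x77=119: acc |= 119<<7 -> acc=15305 shift=14 [end]
Varint 4: bytes[7:9] = C9 77 -> value 15305 (2 byte(s))
  byte[9]=0x3F cont=0 payload=0x3F=63: acc |= 63<<0 -> acc=63 shift=7 [end]
Varint 5: bytes[9:10] = 3F -> value 63 (1 byte(s))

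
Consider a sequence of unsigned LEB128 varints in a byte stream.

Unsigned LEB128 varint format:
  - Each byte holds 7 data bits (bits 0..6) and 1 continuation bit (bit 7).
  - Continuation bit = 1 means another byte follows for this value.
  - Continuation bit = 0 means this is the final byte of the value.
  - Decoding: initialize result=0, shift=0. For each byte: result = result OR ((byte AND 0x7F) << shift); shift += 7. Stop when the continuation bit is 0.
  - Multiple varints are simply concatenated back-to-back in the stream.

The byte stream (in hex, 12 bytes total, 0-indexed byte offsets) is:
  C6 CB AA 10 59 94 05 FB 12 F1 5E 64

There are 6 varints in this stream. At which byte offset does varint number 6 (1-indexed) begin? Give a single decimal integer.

Answer: 11

Derivation:
  byte[0]=0xC6 cont=1 payload=0x46=70: acc |= 70<<0 -> acc=70 shift=7
  byte[1]=0xCB cont=1 payload=0x4B=75: acc |= 75<<7 -> acc=9670 shift=14
  byte[2]=0xAA cont=1 payload=0x2A=42: acc |= 42<<14 -> acc=697798 shift=21
  byte[3]=0x10 cont=0 payload=0x10=16: acc |= 16<<21 -> acc=34252230 shift=28 [end]
Varint 1: bytes[0:4] = C6 CB AA 10 -> value 34252230 (4 byte(s))
  byte[4]=0x59 cont=0 payload=0x59=89: acc |= 89<<0 -> acc=89 shift=7 [end]
Varint 2: bytes[4:5] = 59 -> value 89 (1 byte(s))
  byte[5]=0x94 cont=1 payload=0x14=20: acc |= 20<<0 -> acc=20 shift=7
  byte[6]=0x05 cont=0 payload=0x05=5: acc |= 5<<7 -> acc=660 shift=14 [end]
Varint 3: bytes[5:7] = 94 05 -> value 660 (2 byte(s))
  byte[7]=0xFB cont=1 payload=0x7B=123: acc |= 123<<0 -> acc=123 shift=7
  byte[8]=0x12 cont=0 payload=0x12=18: acc |= 18<<7 -> acc=2427 shift=14 [end]
Varint 4: bytes[7:9] = FB 12 -> value 2427 (2 byte(s))
  byte[9]=0xF1 cont=1 payload=0x71=113: acc |= 113<<0 -> acc=113 shift=7
  byte[10]=0x5E cont=0 payload=0x5E=94: acc |= 94<<7 -> acc=12145 shift=14 [end]
Varint 5: bytes[9:11] = F1 5E -> value 12145 (2 byte(s))
  byte[11]=0x64 cont=0 payload=0x64=100: acc |= 100<<0 -> acc=100 shift=7 [end]
Varint 6: bytes[11:12] = 64 -> value 100 (1 byte(s))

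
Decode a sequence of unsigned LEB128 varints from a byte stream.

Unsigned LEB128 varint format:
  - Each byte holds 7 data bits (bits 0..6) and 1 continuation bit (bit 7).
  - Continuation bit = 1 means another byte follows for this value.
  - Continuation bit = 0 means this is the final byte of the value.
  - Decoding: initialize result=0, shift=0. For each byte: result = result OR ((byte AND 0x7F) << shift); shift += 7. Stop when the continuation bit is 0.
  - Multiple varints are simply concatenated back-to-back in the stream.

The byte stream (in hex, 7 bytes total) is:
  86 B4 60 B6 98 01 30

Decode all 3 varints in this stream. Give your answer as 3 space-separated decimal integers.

Answer: 1579526 19510 48

Derivation:
  byte[0]=0x86 cont=1 payload=0x06=6: acc |= 6<<0 -> acc=6 shift=7
  byte[1]=0xB4 cont=1 payload=0x34=52: acc |= 52<<7 -> acc=6662 shift=14
  byte[2]=0x60 cont=0 payload=0x60=96: acc |= 96<<14 -> acc=1579526 shift=21 [end]
Varint 1: bytes[0:3] = 86 B4 60 -> value 1579526 (3 byte(s))
  byte[3]=0xB6 cont=1 payload=0x36=54: acc |= 54<<0 -> acc=54 shift=7
  byte[4]=0x98 cont=1 payload=0x18=24: acc |= 24<<7 -> acc=3126 shift=14
  byte[5]=0x01 cont=0 payload=0x01=1: acc |= 1<<14 -> acc=19510 shift=21 [end]
Varint 2: bytes[3:6] = B6 98 01 -> value 19510 (3 byte(s))
  byte[6]=0x30 cont=0 payload=0x30=48: acc |= 48<<0 -> acc=48 shift=7 [end]
Varint 3: bytes[6:7] = 30 -> value 48 (1 byte(s))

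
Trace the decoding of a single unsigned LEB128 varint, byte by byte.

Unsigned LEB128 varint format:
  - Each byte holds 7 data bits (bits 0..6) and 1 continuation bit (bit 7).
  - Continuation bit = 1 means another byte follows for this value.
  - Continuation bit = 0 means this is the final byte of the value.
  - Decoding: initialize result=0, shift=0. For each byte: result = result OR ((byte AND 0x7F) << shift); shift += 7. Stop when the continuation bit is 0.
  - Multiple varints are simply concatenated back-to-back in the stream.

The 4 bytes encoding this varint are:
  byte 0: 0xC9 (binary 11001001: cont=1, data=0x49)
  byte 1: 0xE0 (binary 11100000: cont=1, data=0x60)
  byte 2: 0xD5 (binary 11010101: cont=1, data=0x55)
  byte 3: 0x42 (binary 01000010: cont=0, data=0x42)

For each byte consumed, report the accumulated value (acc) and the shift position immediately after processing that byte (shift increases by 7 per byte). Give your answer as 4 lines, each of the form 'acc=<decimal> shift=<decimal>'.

byte 0=0xC9: payload=0x49=73, contrib = 73<<0 = 73; acc -> 73, shift -> 7
byte 1=0xE0: payload=0x60=96, contrib = 96<<7 = 12288; acc -> 12361, shift -> 14
byte 2=0xD5: payload=0x55=85, contrib = 85<<14 = 1392640; acc -> 1405001, shift -> 21
byte 3=0x42: payload=0x42=66, contrib = 66<<21 = 138412032; acc -> 139817033, shift -> 28

Answer: acc=73 shift=7
acc=12361 shift=14
acc=1405001 shift=21
acc=139817033 shift=28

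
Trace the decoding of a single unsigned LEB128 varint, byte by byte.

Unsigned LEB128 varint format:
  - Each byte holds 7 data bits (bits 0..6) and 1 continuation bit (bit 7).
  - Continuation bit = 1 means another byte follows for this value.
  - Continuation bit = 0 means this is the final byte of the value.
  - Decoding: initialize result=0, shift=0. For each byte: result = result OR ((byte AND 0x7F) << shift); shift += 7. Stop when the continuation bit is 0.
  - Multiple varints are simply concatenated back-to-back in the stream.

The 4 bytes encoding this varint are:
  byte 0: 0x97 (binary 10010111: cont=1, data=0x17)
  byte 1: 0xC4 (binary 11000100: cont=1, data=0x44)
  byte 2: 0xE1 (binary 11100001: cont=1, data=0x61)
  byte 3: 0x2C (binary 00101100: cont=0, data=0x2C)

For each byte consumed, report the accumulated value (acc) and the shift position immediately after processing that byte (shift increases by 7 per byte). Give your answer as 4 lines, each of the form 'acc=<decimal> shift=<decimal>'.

Answer: acc=23 shift=7
acc=8727 shift=14
acc=1597975 shift=21
acc=93872663 shift=28

Derivation:
byte 0=0x97: payload=0x17=23, contrib = 23<<0 = 23; acc -> 23, shift -> 7
byte 1=0xC4: payload=0x44=68, contrib = 68<<7 = 8704; acc -> 8727, shift -> 14
byte 2=0xE1: payload=0x61=97, contrib = 97<<14 = 1589248; acc -> 1597975, shift -> 21
byte 3=0x2C: payload=0x2C=44, contrib = 44<<21 = 92274688; acc -> 93872663, shift -> 28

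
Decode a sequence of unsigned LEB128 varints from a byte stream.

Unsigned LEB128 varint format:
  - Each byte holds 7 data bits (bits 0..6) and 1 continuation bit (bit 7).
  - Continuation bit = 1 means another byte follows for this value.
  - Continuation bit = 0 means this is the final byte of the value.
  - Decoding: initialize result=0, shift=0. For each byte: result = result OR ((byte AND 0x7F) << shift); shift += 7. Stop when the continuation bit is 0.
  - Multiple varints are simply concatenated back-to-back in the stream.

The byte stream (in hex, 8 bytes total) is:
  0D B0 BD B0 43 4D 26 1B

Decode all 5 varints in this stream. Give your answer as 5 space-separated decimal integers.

  byte[0]=0x0D cont=0 payload=0x0D=13: acc |= 13<<0 -> acc=13 shift=7 [end]
Varint 1: bytes[0:1] = 0D -> value 13 (1 byte(s))
  byte[1]=0xB0 cont=1 payload=0x30=48: acc |= 48<<0 -> acc=48 shift=7
  byte[2]=0xBD cont=1 payload=0x3D=61: acc |= 61<<7 -> acc=7856 shift=14
  byte[3]=0xB0 cont=1 payload=0x30=48: acc |= 48<<14 -> acc=794288 shift=21
  byte[4]=0x43 cont=0 payload=0x43=67: acc |= 67<<21 -> acc=141303472 shift=28 [end]
Varint 2: bytes[1:5] = B0 BD B0 43 -> value 141303472 (4 byte(s))
  byte[5]=0x4D cont=0 payload=0x4D=77: acc |= 77<<0 -> acc=77 shift=7 [end]
Varint 3: bytes[5:6] = 4D -> value 77 (1 byte(s))
  byte[6]=0x26 cont=0 payload=0x26=38: acc |= 38<<0 -> acc=38 shift=7 [end]
Varint 4: bytes[6:7] = 26 -> value 38 (1 byte(s))
  byte[7]=0x1B cont=0 payload=0x1B=27: acc |= 27<<0 -> acc=27 shift=7 [end]
Varint 5: bytes[7:8] = 1B -> value 27 (1 byte(s))

Answer: 13 141303472 77 38 27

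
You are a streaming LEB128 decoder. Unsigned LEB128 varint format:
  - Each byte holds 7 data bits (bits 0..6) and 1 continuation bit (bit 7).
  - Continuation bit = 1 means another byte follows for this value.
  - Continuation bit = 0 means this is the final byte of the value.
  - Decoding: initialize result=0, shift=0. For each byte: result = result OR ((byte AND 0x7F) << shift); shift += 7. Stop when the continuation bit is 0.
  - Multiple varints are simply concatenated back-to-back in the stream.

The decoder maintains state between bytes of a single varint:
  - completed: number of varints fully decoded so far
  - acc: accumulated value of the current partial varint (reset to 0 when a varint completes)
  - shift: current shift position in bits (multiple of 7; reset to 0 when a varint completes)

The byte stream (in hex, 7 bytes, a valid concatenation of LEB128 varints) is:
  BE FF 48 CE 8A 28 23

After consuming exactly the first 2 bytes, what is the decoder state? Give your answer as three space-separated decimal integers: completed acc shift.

byte[0]=0xBE cont=1 payload=0x3E: acc |= 62<<0 -> completed=0 acc=62 shift=7
byte[1]=0xFF cont=1 payload=0x7F: acc |= 127<<7 -> completed=0 acc=16318 shift=14

Answer: 0 16318 14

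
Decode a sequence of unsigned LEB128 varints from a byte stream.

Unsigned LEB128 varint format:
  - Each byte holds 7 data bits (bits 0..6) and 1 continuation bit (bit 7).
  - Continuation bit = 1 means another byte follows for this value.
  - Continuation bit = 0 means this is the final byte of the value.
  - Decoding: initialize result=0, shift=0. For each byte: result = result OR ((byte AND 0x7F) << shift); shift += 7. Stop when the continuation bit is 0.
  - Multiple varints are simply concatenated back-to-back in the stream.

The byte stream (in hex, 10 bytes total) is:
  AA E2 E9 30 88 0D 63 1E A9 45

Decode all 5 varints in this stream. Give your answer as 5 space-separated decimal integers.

Answer: 102396202 1672 99 30 8873

Derivation:
  byte[0]=0xAA cont=1 payload=0x2A=42: acc |= 42<<0 -> acc=42 shift=7
  byte[1]=0xE2 cont=1 payload=0x62=98: acc |= 98<<7 -> acc=12586 shift=14
  byte[2]=0xE9 cont=1 payload=0x69=105: acc |= 105<<14 -> acc=1732906 shift=21
  byte[3]=0x30 cont=0 payload=0x30=48: acc |= 48<<21 -> acc=102396202 shift=28 [end]
Varint 1: bytes[0:4] = AA E2 E9 30 -> value 102396202 (4 byte(s))
  byte[4]=0x88 cont=1 payload=0x08=8: acc |= 8<<0 -> acc=8 shift=7
  byte[5]=0x0D cont=0 payload=0x0D=13: acc |= 13<<7 -> acc=1672 shift=14 [end]
Varint 2: bytes[4:6] = 88 0D -> value 1672 (2 byte(s))
  byte[6]=0x63 cont=0 payload=0x63=99: acc |= 99<<0 -> acc=99 shift=7 [end]
Varint 3: bytes[6:7] = 63 -> value 99 (1 byte(s))
  byte[7]=0x1E cont=0 payload=0x1E=30: acc |= 30<<0 -> acc=30 shift=7 [end]
Varint 4: bytes[7:8] = 1E -> value 30 (1 byte(s))
  byte[8]=0xA9 cont=1 payload=0x29=41: acc |= 41<<0 -> acc=41 shift=7
  byte[9]=0x45 cont=0 payload=0x45=69: acc |= 69<<7 -> acc=8873 shift=14 [end]
Varint 5: bytes[8:10] = A9 45 -> value 8873 (2 byte(s))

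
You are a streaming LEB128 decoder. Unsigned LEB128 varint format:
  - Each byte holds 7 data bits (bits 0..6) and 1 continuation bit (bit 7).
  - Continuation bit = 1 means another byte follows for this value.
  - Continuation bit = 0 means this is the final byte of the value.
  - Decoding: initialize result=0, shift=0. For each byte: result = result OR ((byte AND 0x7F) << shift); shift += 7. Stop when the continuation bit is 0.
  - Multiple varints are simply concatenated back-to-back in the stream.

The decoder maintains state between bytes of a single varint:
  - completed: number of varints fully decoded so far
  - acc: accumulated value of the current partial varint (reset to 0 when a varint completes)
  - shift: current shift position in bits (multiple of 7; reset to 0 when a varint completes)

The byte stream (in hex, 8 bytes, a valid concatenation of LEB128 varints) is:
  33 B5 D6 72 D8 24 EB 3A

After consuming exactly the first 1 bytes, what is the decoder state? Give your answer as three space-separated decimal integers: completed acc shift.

Answer: 1 0 0

Derivation:
byte[0]=0x33 cont=0 payload=0x33: varint #1 complete (value=51); reset -> completed=1 acc=0 shift=0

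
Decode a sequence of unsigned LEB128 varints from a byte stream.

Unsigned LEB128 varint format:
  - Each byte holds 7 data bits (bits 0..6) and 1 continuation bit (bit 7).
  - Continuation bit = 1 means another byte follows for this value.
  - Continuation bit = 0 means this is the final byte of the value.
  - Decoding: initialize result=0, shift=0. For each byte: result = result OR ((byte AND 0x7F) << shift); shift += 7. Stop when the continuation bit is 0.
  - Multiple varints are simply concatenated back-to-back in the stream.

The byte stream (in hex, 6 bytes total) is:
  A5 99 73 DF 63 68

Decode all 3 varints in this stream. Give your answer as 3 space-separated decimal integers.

Answer: 1887397 12767 104

Derivation:
  byte[0]=0xA5 cont=1 payload=0x25=37: acc |= 37<<0 -> acc=37 shift=7
  byte[1]=0x99 cont=1 payload=0x19=25: acc |= 25<<7 -> acc=3237 shift=14
  byte[2]=0x73 cont=0 payload=0x73=115: acc |= 115<<14 -> acc=1887397 shift=21 [end]
Varint 1: bytes[0:3] = A5 99 73 -> value 1887397 (3 byte(s))
  byte[3]=0xDF cont=1 payload=0x5F=95: acc |= 95<<0 -> acc=95 shift=7
  byte[4]=0x63 cont=0 payload=0x63=99: acc |= 99<<7 -> acc=12767 shift=14 [end]
Varint 2: bytes[3:5] = DF 63 -> value 12767 (2 byte(s))
  byte[5]=0x68 cont=0 payload=0x68=104: acc |= 104<<0 -> acc=104 shift=7 [end]
Varint 3: bytes[5:6] = 68 -> value 104 (1 byte(s))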